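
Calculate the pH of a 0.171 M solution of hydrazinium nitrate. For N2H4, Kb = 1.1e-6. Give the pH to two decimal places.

pH = 4.40

N2H5+ is the conjugate acid of the weak base N2H4.
Ka = Kw/Kb = 1.0×10^-14 / 1.1 × 10^-6 = 9.09 × 10^-9
From the ICE table, Ka = [H+]²/(0.171 − [H+]) = 9.09 × 10^-9.
Neglecting [H+] in the denominator: [H+] = √(9.09 × 10^-9 × 0.171) = 3.94 × 10^-5 M
pH = −log[H+] = −log(3.94 × 10^-5) = 4.40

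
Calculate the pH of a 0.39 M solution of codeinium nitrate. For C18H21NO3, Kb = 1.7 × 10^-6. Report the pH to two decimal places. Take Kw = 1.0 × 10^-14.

C18H22NO3+ is the conjugate acid of the weak base C18H21NO3.
Ka = Kw/Kb = 1.0×10^-14 / 1.7 × 10^-6 = 5.88 × 10^-9
Ka = x²/(0.39 − x) = 5.88 × 10^-9
Assume x ≪ 0.39: x ≈ √(5.88 × 10^-9 × 0.39) = 4.79 × 10^-5 M
pH = −log[H+] = −log(4.79 × 10^-5) = 4.32

pH = 4.32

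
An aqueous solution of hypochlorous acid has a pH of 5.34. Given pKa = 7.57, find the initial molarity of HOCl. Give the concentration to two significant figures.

C₀ = 7.8 × 10^-4 M

[H+] = 10^(-5.34) = 4.57 × 10^-6 M = x
Ka = 10^(−7.57) = 2.69 × 10^-8
Ka = x²/(C₀ − x) ⇒ C₀ = x + x²/Ka
C₀ = 4.57 × 10^-6 + (4.57 × 10^-6)²/(2.69 × 10^-8) = 7.81 × 10^-4 M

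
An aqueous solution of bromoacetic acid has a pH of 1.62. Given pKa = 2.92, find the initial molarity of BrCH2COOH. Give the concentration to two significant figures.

[H+] = 10^(-1.62) = 2.40 × 10^-2 M = x
Ka = 10^(−2.92) = 1.20 × 10^-3
Ka = x²/(C₀ − x) ⇒ C₀ = x + x²/Ka
C₀ = 2.40 × 10^-2 + (2.40 × 10^-2)²/(1.20 × 10^-3) = 5.04 × 10^-1 M

C₀ = 5.0 × 10^-1 M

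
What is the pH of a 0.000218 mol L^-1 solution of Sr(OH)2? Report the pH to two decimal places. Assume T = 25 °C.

pH = 10.64

Sr(OH)2 is a strong base (each formula unit releases 2 OH-); [OH-] = 0.000436 M.
pOH = -log(0.000436) = 3.36
pH = 14.00 - 3.36 = 10.64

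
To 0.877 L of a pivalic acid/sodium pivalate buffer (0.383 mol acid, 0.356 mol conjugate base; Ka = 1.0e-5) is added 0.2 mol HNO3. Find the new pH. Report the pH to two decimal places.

pH = 4.43

Added H+ converts (CH3)3CCOO- to (CH3)3CCOOH: (CH3)3CCOOH → 0.583 mol, (CH3)3CCOO- → 0.156 mol.
pKa = −log(1.0 × 10^-5) = 5.000
pH = pKa + log([A⁻]/[HA]) = 5.000 + log(0.156/0.583) = 5.000 -0.573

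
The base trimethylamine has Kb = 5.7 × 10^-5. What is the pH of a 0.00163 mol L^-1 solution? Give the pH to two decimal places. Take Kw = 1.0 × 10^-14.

pH = 10.44

(CH3)3N + H2O ⇌ (CH3)3NH+ + OH-
From the ICE table, Kb = [OH-]²/(0.00163 − [OH-]) = 5.7 × 10^-5.
The 5% rule fails; solving [OH-]² + Kb·[OH-] − Kb·C₀ = 0 exactly:
[OH-] = (−Kb + √(Kb² + 4·Kb·C₀))/2 = 2.78 × 10^-4 M
pOH = −log(2.78 × 10^-4) = 3.56; pH = 14.00 − 3.56 = 10.44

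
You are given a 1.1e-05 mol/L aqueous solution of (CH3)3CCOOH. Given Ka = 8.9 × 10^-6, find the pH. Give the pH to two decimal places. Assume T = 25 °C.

pH = 5.19

(CH3)3CCOOH ⇌ (CH3)3CCOO- + H+
From the ICE table, Ka = [H+]²/(1.1e-05 − [H+]) = 8.9 × 10^-6.
Here C₀/Ka ≈ 1.24, so the small-[H+] approximation fails. Use the quadratic:
[H+] = (−Ka + √(Ka² + 4·Ka·C₀))/2 = 6.40 × 10^-6 M
pH = −log(6.40 × 10^-6) = 5.19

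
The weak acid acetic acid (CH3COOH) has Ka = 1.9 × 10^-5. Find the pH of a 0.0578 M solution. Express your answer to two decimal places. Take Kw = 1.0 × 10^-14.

CH3COOH ⇌ CH3COO- + H+
Ka = [H+]²/(0.0578 − [H+]) = 1.9 × 10^-5
Neglecting [H+] in the denominator: [H+] = √(1.9 × 10^-5 × 0.0578) = 1.05 × 10^-3 M
([H+]/C₀ = 1.8% < 5%, so the approximation holds.)
pH = −log[H+] = −log(1.05 × 10^-3) = 2.98

pH = 2.98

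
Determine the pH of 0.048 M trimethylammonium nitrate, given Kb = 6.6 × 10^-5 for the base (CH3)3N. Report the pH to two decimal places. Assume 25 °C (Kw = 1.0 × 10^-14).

pH = 5.57

(CH3)3NH+ is the conjugate acid of the weak base (CH3)3N.
Ka = Kw/Kb = 1.0×10^-14 / 6.6 × 10^-5 = 1.52 × 10^-10
From the ICE table, Ka = x²/(0.048 − x) = 1.52 × 10^-10.
Since Ka ≪ C₀, x ≈ √(Ka·C₀) = 2.70 × 10^-6 M.
(x/C₀ = 0.0056% < 5%, so the approximation holds.)
pH = −log(2.70 × 10^-6) = 5.57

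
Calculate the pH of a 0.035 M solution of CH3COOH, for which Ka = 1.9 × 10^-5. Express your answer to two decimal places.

pH = 3.09

CH3COOH ⇌ CH3COO- + H+
Ka = [H+]²/(0.035 − [H+]) = 1.9 × 10^-5
Neglecting [H+] in the denominator: [H+] = √(1.9 × 10^-5 × 0.035) = 8.15 × 10^-4 M
([H+]/C₀ = 2.3% < 5%, so the approximation holds.)
pH = −log(8.15 × 10^-4) = 3.09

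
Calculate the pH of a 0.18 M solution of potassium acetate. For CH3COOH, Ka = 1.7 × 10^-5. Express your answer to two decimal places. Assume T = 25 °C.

pH = 9.01

CH3COO- is the conjugate base of the weak acid CH3COOH.
Kb = Kw/Ka = 1.0×10^-14 / 1.7 × 10^-5 = 5.88 × 10^-10
Kb = [OH-]²/(0.18 − [OH-]) = 5.88 × 10^-10
Neglecting [OH-] in the denominator: [OH-] = √(5.88 × 10^-10 × 0.18) = 1.03 × 10^-5 M
([OH-]/C₀ = 0.0057% < 5%, so the approximation holds.)
pOH = −log(1.03 × 10^-5) = 4.99; pH = 14.00 − 4.99 = 9.01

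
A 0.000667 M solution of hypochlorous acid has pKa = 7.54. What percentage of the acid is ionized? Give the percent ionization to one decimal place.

HOCl ⇌ OCl- + H+; let x = [H+] at equilibrium.
Ka = 10^(−7.54) = 2.88 × 10^-8
x ≈ √(Ka·C₀) = √(2.88 × 10^-8 × 0.000667) = 4.38 × 10^-6 M
% ionization = x/C₀ × 100% = 4.38 × 10^-6/0.000667 × 100% = 0.7%

0.7%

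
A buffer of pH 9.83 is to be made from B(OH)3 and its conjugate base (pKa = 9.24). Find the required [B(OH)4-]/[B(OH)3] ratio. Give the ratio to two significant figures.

ratio = 3.9

pH = pKa + log(r) ⇒ log(r) = 9.83 − 9.24 = +0.59
r = [B(OH)4-]/[B(OH)3] = 10^(+0.59) = 3.89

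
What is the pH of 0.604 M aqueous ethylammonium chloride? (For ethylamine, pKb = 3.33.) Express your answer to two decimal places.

C2H5NH3+ is the conjugate acid of the weak base C2H5NH2.
Kb = 10^(−3.33) = 4.68 × 10^-4
Ka = Kw/Kb = 1.0×10^-14 / 4.68 × 10^-4 = 2.14 × 10^-11
Ka = x²/(0.604 − x) = 2.14 × 10^-11
Assume x ≪ 0.604: x ≈ √(2.14 × 10^-11 × 0.604) = 3.60 × 10^-6 M
pH = −log(3.60 × 10^-6) = 5.44

pH = 5.44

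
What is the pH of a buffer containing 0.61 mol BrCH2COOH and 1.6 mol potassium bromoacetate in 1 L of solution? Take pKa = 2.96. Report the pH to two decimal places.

pH = pKa + log([A⁻]/[HA]) = 2.96 + log(1.6/0.61)
pH = 2.96 + (+0.419) = 3.38

pH = 3.38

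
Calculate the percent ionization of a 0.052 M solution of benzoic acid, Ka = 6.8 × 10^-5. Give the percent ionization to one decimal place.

3.6%

C6H5COOH ⇌ C6H5COO- + H+; let x = [H+] at equilibrium.
x ≈ √(Ka·C₀) = √(6.8 × 10^-5 × 0.052) = 1.88 × 10^-3 M
% ionization = x/C₀ × 100% = 1.88 × 10^-3/0.052 × 100% = 3.6%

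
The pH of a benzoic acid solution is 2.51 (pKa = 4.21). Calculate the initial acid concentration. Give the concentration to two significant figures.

C₀ = 1.6 × 10^-1 M

[H+] = 10^(-2.51) = 3.09 × 10^-3 M = x
Ka = 10^(−4.21) = 6.17 × 10^-5
Ka = x²/(C₀ − x) ⇒ C₀ = x + x²/Ka
C₀ = 3.09 × 10^-3 + (3.09 × 10^-3)²/(6.17 × 10^-5) = 1.58 × 10^-1 M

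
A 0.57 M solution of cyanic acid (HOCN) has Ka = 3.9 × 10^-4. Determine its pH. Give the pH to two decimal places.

pH = 1.83

HOCN ⇌ OCN- + H+
Let x = [H+] at equilibrium. Ka = x²/(0.57 − x).
Assume x ≪ 0.57: x ≈ √(3.9 × 10^-4 × 0.57) = 1.49 × 10^-2 M
Check: 2.6% ionized — well under 5%, approximation valid.
pH = −log[H+] = −log(1.49 × 10^-2) = 1.83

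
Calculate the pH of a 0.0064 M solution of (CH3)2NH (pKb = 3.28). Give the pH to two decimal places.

(CH3)2NH + H2O ⇌ (CH3)2NH2+ + OH-
Kb = 10^(−3.28) = 5.25 × 10^-4
From the ICE table, Kb = [OH-]²/(0.0064 − [OH-]) = 5.25 × 10^-4.
Here C₀/Kb ≈ 12.2, so the small-[OH-] approximation fails. Use the quadratic:
[OH-] = (−Kb + √(Kb² + 4·Kb·C₀))/2 = 1.59 × 10^-3 M
pOH = 2.80, so pH = 14.00 − pOH = 11.20

pH = 11.20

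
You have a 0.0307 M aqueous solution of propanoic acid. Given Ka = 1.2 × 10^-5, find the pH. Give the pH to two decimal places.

pH = 3.22

CH3CH2COOH ⇌ CH3CH2COO- + H+
Let x = [H+] at equilibrium. Ka = x²/(0.0307 − x).
Neglecting x in the denominator: x = √(1.2 × 10^-5 × 0.0307) = 6.07 × 10^-4 M
Check: 2% ionized — well under 5%, approximation valid.
pH = −log(6.07 × 10^-4) = 3.22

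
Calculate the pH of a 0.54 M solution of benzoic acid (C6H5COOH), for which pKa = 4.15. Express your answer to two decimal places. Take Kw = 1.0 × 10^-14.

pH = 2.21

C6H5COOH ⇌ C6H5COO- + H+
Ka = 10^(−4.15) = 7.08 × 10^-5
From the ICE table, Ka = x²/(0.54 − x) = 7.08 × 10^-5.
Neglecting x in the denominator: x = √(7.08 × 10^-5 × 0.54) = 6.18 × 10^-3 M
pH = −log[H+] = −log(6.18 × 10^-3) = 2.21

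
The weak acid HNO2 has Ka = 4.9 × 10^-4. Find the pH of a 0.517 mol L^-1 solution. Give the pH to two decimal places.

HNO2 ⇌ NO2- + H+
Ka = [H+]²/(0.517 − [H+]) = 4.9 × 10^-4
Neglecting [H+] in the denominator: [H+] = √(4.9 × 10^-4 × 0.517) = 1.59 × 10^-2 M
pH = −log(1.59 × 10^-2) = 1.80

pH = 1.80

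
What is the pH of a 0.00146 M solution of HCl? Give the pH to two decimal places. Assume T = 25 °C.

HCl is a strong acid and dissociates completely, so [H+] = 0.00146 M.
pH = -log(0.00146) = 2.84

pH = 2.84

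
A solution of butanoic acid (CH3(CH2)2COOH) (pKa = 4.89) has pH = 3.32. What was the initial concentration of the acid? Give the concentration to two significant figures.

[H+] = 10^(-3.32) = 4.79 × 10^-4 M = x
Ka = 10^(−4.89) = 1.29 × 10^-5
Ka = x²/(C₀ − x) ⇒ C₀ = x + x²/Ka
C₀ = 4.79 × 10^-4 + (4.79 × 10^-4)²/(1.29 × 10^-5) = 1.83 × 10^-2 M

C₀ = 1.8 × 10^-2 M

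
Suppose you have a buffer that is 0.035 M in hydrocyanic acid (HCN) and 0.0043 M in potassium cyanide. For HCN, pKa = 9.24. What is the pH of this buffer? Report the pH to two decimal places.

Henderson–Hasselbalch: pH = pKa + log([CN-]/[HCN]) = 9.24 + log(0.0043/0.035)
pH = 9.24 + (-0.911) = 8.33

pH = 8.33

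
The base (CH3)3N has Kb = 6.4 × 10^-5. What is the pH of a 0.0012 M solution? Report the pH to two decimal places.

pH = 10.39

(CH3)3N + H2O ⇌ (CH3)3NH+ + OH-
From the ICE table, Kb = x²/(0.0012 − x) = 6.4 × 10^-5.
x is not negligible relative to C₀; solve x² + 6.4e-05·x − 7.68e-08 = 0.
x = [−6.4e-05 + √(6.4e-05² + 3.07e-07)]/2 = 2.47 × 10^-4 M
pOH = −log(2.47 × 10^-4) = 3.61; pH = 14.00 − 3.61 = 10.39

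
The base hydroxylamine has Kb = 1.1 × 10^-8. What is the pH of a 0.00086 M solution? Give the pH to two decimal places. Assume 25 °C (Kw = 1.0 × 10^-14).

NH2OH + H2O ⇌ NH3OH+ + OH-
From the ICE table, Kb = [OH-]²/(0.00086 − [OH-]) = 1.1 × 10^-8.
Since Kb ≪ C₀, [OH-] ≈ √(Kb·C₀) = 3.08 × 10^-6 M.
Check: 0.36% ionized — well under 5%, approximation valid.
pOH = 5.51, so pH = 14.00 − pOH = 8.49

pH = 8.49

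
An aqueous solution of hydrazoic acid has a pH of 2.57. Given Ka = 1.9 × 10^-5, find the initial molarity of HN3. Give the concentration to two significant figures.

C₀ = 3.8 × 10^-1 M

[H+] = 10^(-2.57) = 2.69 × 10^-3 M = x
Ka = x²/(C₀ − x) ⇒ C₀ = x + x²/Ka
C₀ = 2.69 × 10^-3 + (2.69 × 10^-3)²/(1.9 × 10^-5) = 3.84 × 10^-1 M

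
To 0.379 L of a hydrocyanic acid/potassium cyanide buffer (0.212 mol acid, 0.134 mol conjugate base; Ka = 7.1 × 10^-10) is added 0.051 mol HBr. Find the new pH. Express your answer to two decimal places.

Added H+ converts CN- to HCN: HCN → 0.263 mol, CN- → 0.083 mol.
pKa = −log(7.1 × 10^-10) = 9.149
Henderson–Hasselbalch with mole ratio 0.083/0.263: pH = 9.149 + (-0.501)

pH = 8.65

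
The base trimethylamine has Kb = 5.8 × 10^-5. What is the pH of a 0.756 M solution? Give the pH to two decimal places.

(CH3)3N + H2O ⇌ (CH3)3NH+ + OH-
From the ICE table, Kb = [OH-]²/(0.756 − [OH-]) = 5.8 × 10^-5.
Neglecting [OH-] in the denominator: [OH-] = √(5.8 × 10^-5 × 0.756) = 6.62 × 10^-3 M
([OH-]/C₀ = 0.88% < 5%, so the approximation holds.)
pOH = 2.18, so pH = 14.00 − pOH = 11.82

pH = 11.82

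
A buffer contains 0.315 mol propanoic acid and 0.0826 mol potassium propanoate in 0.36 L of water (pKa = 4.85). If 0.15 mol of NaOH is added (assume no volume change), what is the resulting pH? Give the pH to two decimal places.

pH = 5.00

OH- converts CH3CH2COOH to CH3CH2COO-: CH3CH2COOH → 0.165 mol, CH3CH2COO- → 0.233 mol.
pH = pKa + log(n_CH3CH2COO-/n_CH3CH2COOH) = 4.85 + log(0.233/0.165) = 4.85 + (+0.150)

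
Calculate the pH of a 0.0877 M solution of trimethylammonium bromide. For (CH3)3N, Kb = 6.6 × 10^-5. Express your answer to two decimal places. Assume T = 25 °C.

pH = 5.44

(CH3)3NH+ is the conjugate acid of the weak base (CH3)3N.
Ka = Kw/Kb = 1.0×10^-14 / 6.6 × 10^-5 = 1.52 × 10^-10
Let x = [H+] at equilibrium. Ka = x²/(0.0877 − x).
Neglecting x in the denominator: x = √(1.52 × 10^-10 × 0.0877) = 3.65 × 10^-6 M
pH = −log[H+] = −log(3.65 × 10^-6) = 5.44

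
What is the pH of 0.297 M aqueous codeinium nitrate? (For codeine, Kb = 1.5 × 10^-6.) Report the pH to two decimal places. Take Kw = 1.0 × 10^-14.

C18H22NO3+ is the conjugate acid of the weak base C18H21NO3.
Ka = Kw/Kb = 1.0×10^-14 / 1.5 × 10^-6 = 6.67 × 10^-9
Ka = x²/(0.297 − x) = 6.67 × 10^-9
Neglecting x in the denominator: x = √(6.67 × 10^-9 × 0.297) = 4.45 × 10^-5 M
(x/C₀ = 0.015% < 5%, so the approximation holds.)
pH = −log(4.45 × 10^-5) = 4.35

pH = 4.35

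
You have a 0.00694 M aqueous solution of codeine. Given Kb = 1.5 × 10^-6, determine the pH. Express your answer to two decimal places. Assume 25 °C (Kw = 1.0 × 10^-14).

C18H21NO3 + H2O ⇌ C18H22NO3+ + OH-
Kb = [OH-]²/(0.00694 − [OH-]) = 1.5 × 10^-6
Assume [OH-] ≪ 0.00694: [OH-] ≈ √(1.5 × 10^-6 × 0.00694) = 1.02 × 10^-4 M
pOH = −log(1.02 × 10^-4) = 3.99; pH = 14.00 − 3.99 = 10.01

pH = 10.01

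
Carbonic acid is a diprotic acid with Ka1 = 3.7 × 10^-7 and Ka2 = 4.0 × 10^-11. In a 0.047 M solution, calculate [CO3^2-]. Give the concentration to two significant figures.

First ionization gives [H+] ≈ [HCO3-] = 1.32 × 10^-4 M.
Second step: Ka2 = [H+][CO3^2-]/[HCO3-] ≈ [CO3^2-] (since [H+] ≈ [HCO3-]).
So [CO3^2-] ≈ Ka2.

4.0 × 10^-11 M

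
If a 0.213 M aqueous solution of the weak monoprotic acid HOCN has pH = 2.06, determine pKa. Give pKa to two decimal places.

[H+] = 10^(-2.06) = 8.71 × 10^-3 M
At equilibrium [HA] = 0.213 − 8.71 × 10^-3 = 2.04 × 10^-1 M
Ka = [H+][A-]/[HA] = (8.71 × 10^-3)² / 2.04 × 10^-1 = 3.72 × 10^-4
pKa = -log(3.72 × 10^-4) = 3.43

pKa = 3.43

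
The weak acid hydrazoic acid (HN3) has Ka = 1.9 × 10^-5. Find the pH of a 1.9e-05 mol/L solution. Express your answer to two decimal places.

HN3 ⇌ N3- + H+
From the ICE table, Ka = [H+]²/(1.9e-05 − [H+]) = 1.9 × 10^-5.
[H+] is not negligible relative to C₀; solve [H+]² + 1.9e-05·[H+] − 3.61e-10 = 0.
[H+] = [−1.9e-05 + √(1.9e-05² + 1.44e-09)]/2 = 1.17 × 10^-5 M
pH = −log(1.17 × 10^-5) = 4.93

pH = 4.93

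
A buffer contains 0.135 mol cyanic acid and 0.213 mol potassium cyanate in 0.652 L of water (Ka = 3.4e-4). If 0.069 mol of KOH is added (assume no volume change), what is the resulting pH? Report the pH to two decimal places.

OH- converts HOCN to OCN-: HOCN → 0.066 mol, OCN- → 0.282 mol.
pKa = −log(3.4 × 10^-4) = 3.469
pH = pKa + log([A⁻]/[HA]) = 3.469 + log(0.282/0.066) = 3.469 +0.631

pH = 4.10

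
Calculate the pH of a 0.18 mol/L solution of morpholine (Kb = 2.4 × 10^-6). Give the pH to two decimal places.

C4H8ONH + H2O ⇌ C4H8ONH2+ + OH-
From the ICE table, Kb = [OH-]²/(0.18 − [OH-]) = 2.4 × 10^-6.
Neglecting [OH-] in the denominator: [OH-] = √(2.4 × 10^-6 × 0.18) = 6.57 × 10^-4 M
pOH = −log(6.57 × 10^-4) = 3.18; pH = 14.00 − 3.18 = 10.82

pH = 10.82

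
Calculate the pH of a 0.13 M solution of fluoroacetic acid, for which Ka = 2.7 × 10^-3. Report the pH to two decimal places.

FCH2COOH ⇌ FCH2COO- + H+
From the ICE table, Ka = x²/(0.13 − x) = 2.7 × 10^-3.
Here C₀/Ka ≈ 48.1, so the small-x approximation fails. Use the quadratic:
x = (−Ka + √(Ka² + 4·Ka·C₀))/2 = 1.74 × 10^-2 M
pH = −log(1.74 × 10^-2) = 1.76

pH = 1.76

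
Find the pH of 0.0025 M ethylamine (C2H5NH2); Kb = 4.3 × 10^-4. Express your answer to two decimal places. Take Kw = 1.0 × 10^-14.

pH = 10.93

C2H5NH2 + H2O ⇌ C2H5NH3+ + OH-
From the ICE table, Kb = x²/(0.0025 − x) = 4.3 × 10^-4.
x is not negligible relative to C₀; solve x² + 0.00043·x − 1.08e-06 = 0.
x = (−Kb + √(Kb² + 4·Kb·C₀))/2 = 8.44 × 10^-4 M
pOH = −log(8.44 × 10^-4) = 3.07; pH = 14.00 − 3.07 = 10.93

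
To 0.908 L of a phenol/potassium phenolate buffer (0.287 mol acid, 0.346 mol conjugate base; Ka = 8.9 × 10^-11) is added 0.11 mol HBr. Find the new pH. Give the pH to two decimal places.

Added H+ converts C6H5O- to C6H5OH: C6H5OH → 0.397 mol, C6H5O- → 0.236 mol.
pKa = −log(8.9 × 10^-11) = 10.051
pH = pKa + log([A⁻]/[HA]) = 10.051 + log(0.236/0.397) = 10.051 -0.226

pH = 9.82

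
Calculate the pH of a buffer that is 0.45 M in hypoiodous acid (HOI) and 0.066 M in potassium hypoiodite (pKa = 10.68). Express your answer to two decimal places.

pH = 9.85

Using pH = pKa + log([base]/[acid]) with [base]/[acid] = 0.066/0.45:
pH = 10.68 + (-0.834) = 9.85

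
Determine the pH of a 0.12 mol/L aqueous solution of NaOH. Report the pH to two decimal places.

pH = 13.08

NaOH is a strong base; [OH-] = 0.12 M.
pOH = -log(0.12) = 0.92
pH = 14.00 - 0.92 = 13.08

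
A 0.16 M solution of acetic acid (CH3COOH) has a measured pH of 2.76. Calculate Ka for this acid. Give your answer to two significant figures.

[H+] = 10^(-2.76) = 1.74 × 10^-3 M
At equilibrium [HA] = 0.16 − 1.74 × 10^-3 = 1.58 × 10^-1 M
Ka = [H+][A-]/[HA] = (1.74 × 10^-3)² / 1.58 × 10^-1 = 1.9 × 10^-5

Ka = 1.9 × 10^-5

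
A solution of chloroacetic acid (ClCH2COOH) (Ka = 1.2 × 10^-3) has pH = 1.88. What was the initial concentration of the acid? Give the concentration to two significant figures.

C₀ = 1.6 × 10^-1 M

[H+] = 10^(-1.88) = 1.32 × 10^-2 M = x
Ka = x²/(C₀ − x) ⇒ C₀ = x + x²/Ka
C₀ = 1.32 × 10^-2 + (1.32 × 10^-2)²/(1.2 × 10^-3) = 1.58 × 10^-1 M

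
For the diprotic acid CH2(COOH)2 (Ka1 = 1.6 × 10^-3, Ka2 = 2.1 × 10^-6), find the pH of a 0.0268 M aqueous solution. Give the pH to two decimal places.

Since Ka1 ≫ Ka2, the first ionization dominates [H+].
Ka1 = x²/(0.0268 − x) = 1.6 × 10^-3
Solving the quadratic: x = (−Ka1 + √(Ka1² + 4·Ka1·C₀))/2 = 5.80 × 10^-3 M
pH = −log(5.80 × 10^-3) = 2.24

pH = 2.24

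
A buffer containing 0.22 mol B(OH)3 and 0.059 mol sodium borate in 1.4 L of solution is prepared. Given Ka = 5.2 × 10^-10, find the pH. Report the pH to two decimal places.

pH = 8.71

pKa = −log(5.2 × 10^-10) = 9.284
Henderson–Hasselbalch: pH = pKa + log([B(OH)4-]/[B(OH)3]) = 9.284 + log(0.059/0.22)
pH = 9.284 + (-0.572) = 8.71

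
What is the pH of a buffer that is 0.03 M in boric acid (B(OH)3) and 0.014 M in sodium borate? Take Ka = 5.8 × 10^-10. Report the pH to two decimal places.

pH = 8.91

pKa = −log(5.8 × 10^-10) = 9.237
pH = pKa + log([A⁻]/[HA]) = 9.237 + log(0.014/0.03)
pH = 9.237 + (-0.331) = 8.91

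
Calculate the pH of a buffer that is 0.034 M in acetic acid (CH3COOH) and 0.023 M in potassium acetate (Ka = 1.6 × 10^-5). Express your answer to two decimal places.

pKa = −log(1.6 × 10^-5) = 4.796
Using pH = pKa + log([base]/[acid]) with [base]/[acid] = 0.023/0.034:
pH = 4.796 + (-0.170) = 4.63

pH = 4.63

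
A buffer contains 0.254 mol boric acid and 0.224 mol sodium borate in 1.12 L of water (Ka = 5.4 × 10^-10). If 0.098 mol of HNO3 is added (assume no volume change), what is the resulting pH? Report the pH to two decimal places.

Added H+ converts B(OH)4- to B(OH)3: B(OH)3 → 0.352 mol, B(OH)4- → 0.126 mol.
pKa = −log(5.4 × 10^-10) = 9.268
pH = pKa + log([A⁻]/[HA]) = 9.268 + log(0.126/0.352) = 9.268 -0.446

pH = 8.82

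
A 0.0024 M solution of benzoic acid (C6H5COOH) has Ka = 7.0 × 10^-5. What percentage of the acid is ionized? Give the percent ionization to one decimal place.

15.7%

C6H5COOH ⇌ C6H5COO- + H+; let x = [H+] at equilibrium.
Ka = x²/(C₀ − x); solving the quadratic gives x = 3.76 × 10^-4 M.
Fraction ionized = 3.76 × 10^-4 / 0.0024 = 0.1567 → 15.7%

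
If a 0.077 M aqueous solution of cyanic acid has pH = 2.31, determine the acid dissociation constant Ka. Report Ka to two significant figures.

[H+] = 10^(-2.31) = 4.90 × 10^-3 M
At equilibrium [HA] = 0.077 − 4.90 × 10^-3 = 7.21 × 10^-2 M
Ka = [H+][A-]/[HA] = (4.90 × 10^-3)² / 7.21 × 10^-2 = 3.3 × 10^-4

Ka = 3.3 × 10^-4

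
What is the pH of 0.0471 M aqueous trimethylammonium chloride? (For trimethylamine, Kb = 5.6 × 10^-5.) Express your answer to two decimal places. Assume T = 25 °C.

(CH3)3NH+ is the conjugate acid of the weak base (CH3)3N.
Ka = Kw/Kb = 1.0×10^-14 / 5.6 × 10^-5 = 1.79 × 10^-10
Ka = x²/(0.0471 − x) = 1.79 × 10^-10
Neglecting x in the denominator: x = √(1.79 × 10^-10 × 0.0471) = 2.90 × 10^-6 M
Check: 0.0062% ionized — well under 5%, approximation valid.
pH = −log[H+] = −log(2.90 × 10^-6) = 5.54

pH = 5.54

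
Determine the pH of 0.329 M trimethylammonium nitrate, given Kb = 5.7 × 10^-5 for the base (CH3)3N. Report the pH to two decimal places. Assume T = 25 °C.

(CH3)3NH+ is the conjugate acid of the weak base (CH3)3N.
Ka = Kw/Kb = 1.0×10^-14 / 5.7 × 10^-5 = 1.75 × 10^-10
Ka = [H+]²/(0.329 − [H+]) = 1.75 × 10^-10
Since Ka ≪ C₀, [H+] ≈ √(Ka·C₀) = 7.59 × 10^-6 M.
([H+]/C₀ = 0.0023% < 5%, so the approximation holds.)
pH = −log[H+] = −log(7.59 × 10^-6) = 5.12

pH = 5.12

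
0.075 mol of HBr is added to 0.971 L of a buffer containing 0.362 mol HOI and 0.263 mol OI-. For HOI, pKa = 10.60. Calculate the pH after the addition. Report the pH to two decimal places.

After neutralization: n(HOI) = 0.437 mol, n(OI-) = 0.188 mol.
pH = pKa + log([A⁻]/[HA]) = 10.60 + log(0.188/0.437) = 10.60 -0.366

pH = 10.23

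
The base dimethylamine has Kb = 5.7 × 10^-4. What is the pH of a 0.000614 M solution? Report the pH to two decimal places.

(CH3)2NH + H2O ⇌ (CH3)2NH2+ + OH-
From the ICE table, Kb = x²/(0.000614 − x) = 5.7 × 10^-4.
The 5% rule fails; solving x² + Kb·x − Kb·C₀ = 0 exactly:
x = (−Kb + √(Kb² + 4·Kb·C₀))/2 = 3.72 × 10^-4 M
pOH = −log(3.72 × 10^-4) = 3.43; pH = 14.00 − 3.43 = 10.57

pH = 10.57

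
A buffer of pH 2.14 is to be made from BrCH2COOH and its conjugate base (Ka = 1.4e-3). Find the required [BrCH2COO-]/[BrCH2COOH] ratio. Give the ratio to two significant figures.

ratio = 0.19

pKa = -log(1.4 × 10^-3) = 2.854
pH = pKa + log(r) ⇒ log(r) = 2.14 − 2.854 = -0.714
r = [BrCH2COO-]/[BrCH2COOH] = 10^(-0.714) = 0.193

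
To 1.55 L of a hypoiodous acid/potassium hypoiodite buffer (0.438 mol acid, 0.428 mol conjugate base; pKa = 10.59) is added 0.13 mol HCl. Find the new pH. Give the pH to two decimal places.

pH = 10.31

After neutralization: n(HOI) = 0.568 mol, n(OI-) = 0.298 mol.
pH = pKa + log(n_OI-/n_HOI) = 10.59 + log(0.298/0.568) = 10.59 + (-0.280)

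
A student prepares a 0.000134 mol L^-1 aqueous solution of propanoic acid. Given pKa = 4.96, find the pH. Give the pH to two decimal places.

pH = 4.48

CH3CH2COOH ⇌ CH3CH2COO- + H+
Ka = 10^(−4.96) = 1.10 × 10^-5
Let x = [H+] at equilibrium. Ka = x²/(0.000134 − x).
Here C₀/Ka ≈ 12.2, so the small-x approximation fails. Use the quadratic:
x = (−Ka + √(Ka² + 4·Ka·C₀))/2 = 3.33 × 10^-5 M
pH = −log[H+] = −log(3.33 × 10^-5) = 4.48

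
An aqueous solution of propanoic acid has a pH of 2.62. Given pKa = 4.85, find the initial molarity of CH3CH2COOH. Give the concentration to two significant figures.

[H+] = 10^(-2.62) = 2.40 × 10^-3 M = x
Ka = 10^(−4.85) = 1.41 × 10^-5
Ka = x²/(C₀ − x) ⇒ C₀ = x + x²/Ka
C₀ = 2.40 × 10^-3 + (2.40 × 10^-3)²/(1.41 × 10^-5) = 4.11 × 10^-1 M

C₀ = 4.1 × 10^-1 M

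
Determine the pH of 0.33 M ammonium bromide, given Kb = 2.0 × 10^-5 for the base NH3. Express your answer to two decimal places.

NH4+ is the conjugate acid of the weak base NH3.
Ka = Kw/Kb = 1.0×10^-14 / 2.0 × 10^-5 = 5.00 × 10^-10
From the ICE table, Ka = [H+]²/(0.33 − [H+]) = 5.00 × 10^-10.
Neglecting [H+] in the denominator: [H+] = √(5.00 × 10^-10 × 0.33) = 1.28 × 10^-5 M
Check: 0.0039% ionized — well under 5%, approximation valid.
pH = −log(1.28 × 10^-5) = 4.89

pH = 4.89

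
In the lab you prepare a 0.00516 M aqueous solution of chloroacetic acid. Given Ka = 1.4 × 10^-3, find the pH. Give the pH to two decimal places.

pH = 2.68

ClCH2COOH ⇌ ClCH2COO- + H+
From the ICE table, Ka = [H+]²/(0.00516 − [H+]) = 1.4 × 10^-3.
The 5% rule fails; solving [H+]² + Ka·[H+] − Ka·C₀ = 0 exactly:
[H+] = [−0.0014 + √(0.0014² + 2.89e-05)]/2 = 2.08 × 10^-3 M
pH = −log[H+] = −log(2.08 × 10^-3) = 2.68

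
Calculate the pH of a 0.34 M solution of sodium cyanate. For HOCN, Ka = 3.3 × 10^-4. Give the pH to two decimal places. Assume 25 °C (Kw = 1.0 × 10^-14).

OCN- is the conjugate base of the weak acid HOCN.
Kb = Kw/Ka = 1.0×10^-14 / 3.3 × 10^-4 = 3.03 × 10^-11
From the ICE table, Kb = [OH-]²/(0.34 − [OH-]) = 3.03 × 10^-11.
Since Kb ≪ C₀, [OH-] ≈ √(Kb·C₀) = 3.21 × 10^-6 M.
pOH = 5.49, so pH = 14.00 − pOH = 8.51

pH = 8.51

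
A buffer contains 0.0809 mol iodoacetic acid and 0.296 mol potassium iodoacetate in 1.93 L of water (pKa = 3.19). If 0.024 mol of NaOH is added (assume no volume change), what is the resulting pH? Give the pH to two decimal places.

pH = 3.94

OH- converts ICH2COOH to ICH2COO-: ICH2COOH → 0.0569 mol, ICH2COO- → 0.32 mol.
pH = pKa + log(n_ICH2COO-/n_ICH2COOH) = 3.19 + log(0.32/0.0569) = 3.19 + (+0.750)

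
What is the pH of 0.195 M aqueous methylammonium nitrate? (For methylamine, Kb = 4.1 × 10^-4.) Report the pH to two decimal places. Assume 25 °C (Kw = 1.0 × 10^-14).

CH3NH3+ is the conjugate acid of the weak base CH3NH2.
Ka = Kw/Kb = 1.0×10^-14 / 4.1 × 10^-4 = 2.44 × 10^-11
Ka = x²/(0.195 − x) = 2.44 × 10^-11
Assume x ≪ 0.195: x ≈ √(2.44 × 10^-11 × 0.195) = 2.18 × 10^-6 M
Check: 0.0011% ionized — well under 5%, approximation valid.
pH = −log(2.18 × 10^-6) = 5.66

pH = 5.66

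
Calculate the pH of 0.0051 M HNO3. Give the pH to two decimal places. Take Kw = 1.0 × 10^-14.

HNO3 is a strong acid and dissociates completely, so [H+] = 0.0051 M.
pH = -log(0.0051) = 2.29

pH = 2.29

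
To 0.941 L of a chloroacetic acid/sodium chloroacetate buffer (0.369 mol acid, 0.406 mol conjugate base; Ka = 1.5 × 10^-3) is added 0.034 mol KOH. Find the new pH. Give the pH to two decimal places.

After neutralization: n(ClCH2COOH) = 0.335 mol, n(ClCH2COO-) = 0.44 mol.
pKa = −log(1.5 × 10^-3) = 2.824
pH = pKa + log([A⁻]/[HA]) = 2.824 + log(0.44/0.335) = 2.824 +0.118

pH = 2.94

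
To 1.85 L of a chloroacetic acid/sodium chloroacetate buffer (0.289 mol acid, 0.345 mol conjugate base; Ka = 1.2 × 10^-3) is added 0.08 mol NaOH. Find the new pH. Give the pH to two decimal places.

pH = 3.23

OH- converts ClCH2COOH to ClCH2COO-: ClCH2COOH → 0.209 mol, ClCH2COO- → 0.425 mol.
pKa = −log(1.2 × 10^-3) = 2.921
pH = pKa + log([A⁻]/[HA]) = 2.921 + log(0.425/0.209) = 2.921 +0.308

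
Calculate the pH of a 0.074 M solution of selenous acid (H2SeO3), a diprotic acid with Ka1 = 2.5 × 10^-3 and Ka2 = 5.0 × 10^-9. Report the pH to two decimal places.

Ka1 ≫ Ka2, so treat the first dissociation as the only significant source of H+.
Ka1 = x²/(0.074 − x) = 2.5 × 10^-3
Solving the quadratic: x = (−Ka1 + √(Ka1² + 4·Ka1·C₀))/2 = 1.24 × 10^-2 M
pH = −log(1.24 × 10^-2) = 1.91

pH = 1.91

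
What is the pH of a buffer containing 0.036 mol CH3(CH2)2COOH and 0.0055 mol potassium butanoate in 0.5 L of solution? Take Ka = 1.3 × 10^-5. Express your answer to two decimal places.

pH = 4.07

pKa = −log(1.3 × 10^-5) = 4.886
Henderson–Hasselbalch: pH = pKa + log([CH3(CH2)2COO-]/[CH3(CH2)2COOH]) = 4.886 + log(0.0055/0.036)
pH = 4.886 + (-0.816) = 4.07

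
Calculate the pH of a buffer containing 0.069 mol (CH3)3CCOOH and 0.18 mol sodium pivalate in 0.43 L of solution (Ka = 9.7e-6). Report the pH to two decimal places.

pH = 5.43

pKa = −log(9.7 × 10^-6) = 5.013
Using pH = pKa + log([base]/[acid]) with [base]/[acid] = 0.18/0.069:
pH = 5.013 + (+0.416) = 5.43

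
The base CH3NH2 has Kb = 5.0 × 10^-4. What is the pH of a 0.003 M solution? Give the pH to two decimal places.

pH = 11.00

CH3NH2 + H2O ⇌ CH3NH3+ + OH-
From the ICE table, Kb = x²/(0.003 − x) = 5.0 × 10^-4.
x is not negligible relative to C₀; solve x² + 0.0005·x − 1.5e-06 = 0.
x = (−Kb + √(Kb² + 4·Kb·C₀))/2 = 1.00 × 10^-3 M
pOH = 3.00, so pH = 14.00 − pOH = 11.00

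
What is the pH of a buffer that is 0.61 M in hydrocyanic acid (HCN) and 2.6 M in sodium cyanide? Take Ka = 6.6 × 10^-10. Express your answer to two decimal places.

pKa = −log(6.6 × 10^-10) = 9.180
Henderson–Hasselbalch: pH = pKa + log([CN-]/[HCN]) = 9.180 + log(2.6/0.61)
pH = 9.180 + (+0.630) = 9.81

pH = 9.81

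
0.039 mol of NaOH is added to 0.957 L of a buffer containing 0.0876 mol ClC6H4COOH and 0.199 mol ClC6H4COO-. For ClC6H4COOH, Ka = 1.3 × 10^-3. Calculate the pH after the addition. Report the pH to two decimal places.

pH = 3.58

After neutralization: n(ClC6H4COOH) = 0.0486 mol, n(ClC6H4COO-) = 0.238 mol.
pKa = −log(1.3 × 10^-3) = 2.886
pH = pKa + log([A⁻]/[HA]) = 2.886 + log(0.238/0.0486) = 2.886 +0.690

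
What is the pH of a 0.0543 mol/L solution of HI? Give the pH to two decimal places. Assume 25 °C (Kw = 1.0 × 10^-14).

HI is a strong acid and dissociates completely, so [H+] = 0.0543 M.
pH = -log(0.0543) = 1.27

pH = 1.27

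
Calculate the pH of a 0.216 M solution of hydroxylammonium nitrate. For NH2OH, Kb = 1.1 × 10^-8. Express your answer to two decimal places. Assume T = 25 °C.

NH3OH+ is the conjugate acid of the weak base NH2OH.
Ka = Kw/Kb = 1.0×10^-14 / 1.1 × 10^-8 = 9.09 × 10^-7
Ka = [H+]²/(0.216 − [H+]) = 9.09 × 10^-7
Since Ka ≪ C₀, [H+] ≈ √(Ka·C₀) = 4.43 × 10^-4 M.
pH = −log(4.43 × 10^-4) = 3.35

pH = 3.35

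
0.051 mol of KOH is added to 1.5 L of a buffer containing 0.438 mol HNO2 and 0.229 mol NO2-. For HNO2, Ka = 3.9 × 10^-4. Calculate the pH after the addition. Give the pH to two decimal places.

pH = 3.27

OH- converts HNO2 to NO2-: HNO2 → 0.387 mol, NO2- → 0.28 mol.
pKa = −log(3.9 × 10^-4) = 3.409
pH = pKa + log(n_NO2-/n_HNO2) = 3.409 + log(0.28/0.387) = 3.409 + (-0.141)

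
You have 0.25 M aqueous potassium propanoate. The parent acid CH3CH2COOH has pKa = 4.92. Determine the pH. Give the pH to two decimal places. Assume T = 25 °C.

pH = 9.16

CH3CH2COO- is the conjugate base of the weak acid CH3CH2COOH.
Ka = 10^(−4.92) = 1.20 × 10^-5
Kb = Kw/Ka = 1.0×10^-14 / 1.20 × 10^-5 = 8.33 × 10^-10
From the ICE table, Kb = [OH-]²/(0.25 − [OH-]) = 8.33 × 10^-10.
Since Kb ≪ C₀, [OH-] ≈ √(Kb·C₀) = 1.44 × 10^-5 M.
Check: 0.0058% ionized — well under 5%, approximation valid.
pOH = −log(1.44 × 10^-5) = 4.84; pH = 14.00 − 4.84 = 9.16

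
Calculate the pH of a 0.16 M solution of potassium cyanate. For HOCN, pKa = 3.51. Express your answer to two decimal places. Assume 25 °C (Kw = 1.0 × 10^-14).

OCN- is the conjugate base of the weak acid HOCN.
Ka = 10^(−3.51) = 3.09 × 10^-4
Kb = Kw/Ka = 1.0×10^-14 / 3.09 × 10^-4 = 3.24 × 10^-11
Let x = [OH-] at equilibrium. Kb = x²/(0.16 − x).
Since Kb ≪ C₀, x ≈ √(Kb·C₀) = 2.28 × 10^-6 M.
Check: 0.0014% ionized — well under 5%, approximation valid.
pOH = 5.64, so pH = 14.00 − pOH = 8.36

pH = 8.36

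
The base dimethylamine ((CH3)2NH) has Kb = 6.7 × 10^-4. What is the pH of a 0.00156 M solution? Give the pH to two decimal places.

(CH3)2NH + H2O ⇌ (CH3)2NH2+ + OH-
From the ICE table, Kb = [OH-]²/(0.00156 − [OH-]) = 6.7 × 10^-4.
The 5% rule fails; solving [OH-]² + Kb·[OH-] − Kb·C₀ = 0 exactly:
[OH-] = [−0.00067 + √(0.00067² + 4.18e-06)]/2 = 7.41 × 10^-4 M
pOH = 3.13, so pH = 14.00 − pOH = 10.87

pH = 10.87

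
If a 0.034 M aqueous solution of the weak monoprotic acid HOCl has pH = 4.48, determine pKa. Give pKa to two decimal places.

pKa = 7.49

[H+] = 10^(-4.48) = 3.31 × 10^-5 M
At equilibrium [HA] = 0.034 − 3.31 × 10^-5 = 3.40 × 10^-2 M
Ka = [H+][A-]/[HA] = (3.31 × 10^-5)² / 3.40 × 10^-2 = 3.22 × 10^-8
pKa = -log(3.22 × 10^-8) = 7.49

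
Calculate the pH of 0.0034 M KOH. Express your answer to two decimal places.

KOH is a strong base; [OH-] = 0.0034 M.
pOH = -log(0.0034) = 2.47
pH = 14.00 - 2.47 = 11.53

pH = 11.53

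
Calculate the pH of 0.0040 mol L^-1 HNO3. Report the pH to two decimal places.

HNO3 is a strong acid and dissociates completely, so [H+] = 0.0040 M.
pH = -log(0.004) = 2.40

pH = 2.40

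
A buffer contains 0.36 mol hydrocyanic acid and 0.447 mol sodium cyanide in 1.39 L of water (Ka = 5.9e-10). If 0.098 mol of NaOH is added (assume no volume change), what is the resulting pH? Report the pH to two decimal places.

OH- converts HCN to CN-: HCN → 0.262 mol, CN- → 0.545 mol.
pKa = −log(5.9 × 10^-10) = 9.229
Henderson–Hasselbalch with mole ratio 0.545/0.262: pH = 9.229 + (+0.318)

pH = 9.55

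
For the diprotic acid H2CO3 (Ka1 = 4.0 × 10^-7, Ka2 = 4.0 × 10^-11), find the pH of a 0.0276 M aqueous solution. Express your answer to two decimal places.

pH = 3.98

Since Ka1 ≫ Ka2, the first ionization dominates [H+].
Ka1 = x²/(0.0276 − x) = 4.0 × 10^-7
x ≈ √(4.0 × 10^-7 × 0.0276) = 1.05 × 10^-4 M
pH = −log(1.05 × 10^-4) = 3.98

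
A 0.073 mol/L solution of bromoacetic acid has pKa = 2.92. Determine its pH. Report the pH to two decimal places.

pH = 2.06

BrCH2COOH ⇌ BrCH2COO- + H+
Ka = 10^(−2.92) = 1.20 × 10^-3
From the ICE table, Ka = [H+]²/(0.073 − [H+]) = 1.20 × 10^-3.
[H+] is not negligible relative to C₀; solve [H+]² + 0.0012·[H+] − 8.76e-05 = 0.
[H+] = [−0.0012 + √(0.0012² + 0.00035)]/2 = 8.78 × 10^-3 M
pH = −log[H+] = −log(8.78 × 10^-3) = 2.06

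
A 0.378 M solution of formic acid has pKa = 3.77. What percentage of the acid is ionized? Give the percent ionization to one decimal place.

2.1%

HCOOH ⇌ HCOO- + H+; let x = [H+] at equilibrium.
Ka = 10^(−3.77) = 1.70 × 10^-4
x ≈ √(Ka·C₀) = √(1.70 × 10^-4 × 0.378) = 8.02 × 10^-3 M
Fraction ionized = 8.02 × 10^-3 / 0.378 = 0.0212 → 2.1%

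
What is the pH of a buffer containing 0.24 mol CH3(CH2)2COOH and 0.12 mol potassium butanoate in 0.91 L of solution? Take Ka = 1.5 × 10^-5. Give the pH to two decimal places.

pKa = −log(1.5 × 10^-5) = 4.824
pH = pKa + log([A⁻]/[HA]) = 4.824 + log(0.12/0.24)
pH = 4.824 + (-0.301) = 4.52

pH = 4.52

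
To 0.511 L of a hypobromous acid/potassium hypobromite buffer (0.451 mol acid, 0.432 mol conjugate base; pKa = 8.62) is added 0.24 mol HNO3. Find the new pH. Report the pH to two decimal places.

pH = 8.06

Added H+ converts OBr- to HOBr: HOBr → 0.691 mol, OBr- → 0.192 mol.
pH = pKa + log([A⁻]/[HA]) = 8.62 + log(0.192/0.691) = 8.62 -0.556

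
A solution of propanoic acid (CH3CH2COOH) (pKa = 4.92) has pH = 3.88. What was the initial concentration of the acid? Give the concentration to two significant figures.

C₀ = 1.6 × 10^-3 M

[H+] = 10^(-3.88) = 1.32 × 10^-4 M = x
Ka = 10^(−4.92) = 1.20 × 10^-5
Ka = x²/(C₀ − x) ⇒ C₀ = x + x²/Ka
C₀ = 1.32 × 10^-4 + (1.32 × 10^-4)²/(1.20 × 10^-5) = 1.58 × 10^-3 M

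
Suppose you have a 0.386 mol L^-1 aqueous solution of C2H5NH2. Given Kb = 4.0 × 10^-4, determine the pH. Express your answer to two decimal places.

pH = 12.09

C2H5NH2 + H2O ⇌ C2H5NH3+ + OH-
Let x = [OH-] at equilibrium. Kb = x²/(0.386 − x).
Neglecting x in the denominator: x = √(4.0 × 10^-4 × 0.386) = 1.24 × 10^-2 M
(x/C₀ = 3.2% < 5%, so the approximation holds.)
pOH = 1.91, so pH = 14.00 − pOH = 12.09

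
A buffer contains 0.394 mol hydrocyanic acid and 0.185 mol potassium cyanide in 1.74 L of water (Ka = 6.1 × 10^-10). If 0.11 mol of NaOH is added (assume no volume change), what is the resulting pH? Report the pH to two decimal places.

pH = 9.23

After neutralization: n(HCN) = 0.284 mol, n(CN-) = 0.295 mol.
pKa = −log(6.1 × 10^-10) = 9.215
Henderson–Hasselbalch with mole ratio 0.295/0.284: pH = 9.215 + (+0.017)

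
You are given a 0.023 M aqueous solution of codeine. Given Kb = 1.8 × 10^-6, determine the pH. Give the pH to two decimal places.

pH = 10.31

C18H21NO3 + H2O ⇌ C18H22NO3+ + OH-
From the ICE table, Kb = [OH-]²/(0.023 − [OH-]) = 1.8 × 10^-6.
Neglecting [OH-] in the denominator: [OH-] = √(1.8 × 10^-6 × 0.023) = 2.03 × 10^-4 M
Check: 0.88% ionized — well under 5%, approximation valid.
pOH = 3.69, so pH = 14.00 − pOH = 10.31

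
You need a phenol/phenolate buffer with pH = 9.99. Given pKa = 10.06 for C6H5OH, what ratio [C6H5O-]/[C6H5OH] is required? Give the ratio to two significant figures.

pH = pKa + log(r) ⇒ log(r) = 9.99 − 10.06 = -0.07
r = [C6H5O-]/[C6H5OH] = 10^(-0.07) = 0.851

ratio = 0.85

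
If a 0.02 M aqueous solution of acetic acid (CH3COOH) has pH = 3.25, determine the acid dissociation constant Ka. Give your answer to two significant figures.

[H+] = 10^(-3.25) = 5.62 × 10^-4 M
At equilibrium [HA] = 0.02 − 5.62 × 10^-4 = 1.94 × 10^-2 M
Ka = [H+][A-]/[HA] = (5.62 × 10^-4)² / 1.94 × 10^-2 = 1.6 × 10^-5

Ka = 1.6 × 10^-5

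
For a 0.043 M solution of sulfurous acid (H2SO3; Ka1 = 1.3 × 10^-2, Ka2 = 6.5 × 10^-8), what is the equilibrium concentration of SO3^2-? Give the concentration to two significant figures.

First ionization gives [H+] ≈ [HSO3-] = 1.80 × 10^-2 M.
Second step: Ka2 = [H+][SO3^2-]/[HSO3-] ≈ [SO3^2-] (since [H+] ≈ [HSO3-]).
So [SO3^2-] ≈ Ka2.

6.5 × 10^-8 M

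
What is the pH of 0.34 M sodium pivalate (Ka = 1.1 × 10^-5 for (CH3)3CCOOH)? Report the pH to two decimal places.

(CH3)3CCOO- is the conjugate base of the weak acid (CH3)3CCOOH.
Kb = Kw/Ka = 1.0×10^-14 / 1.1 × 10^-5 = 9.09 × 10^-10
Let x = [OH-] at equilibrium. Kb = x²/(0.34 − x).
Since Kb ≪ C₀, x ≈ √(Kb·C₀) = 1.76 × 10^-5 M.
Check: 0.0052% ionized — well under 5%, approximation valid.
pOH = 4.75, so pH = 14.00 − pOH = 9.25

pH = 9.25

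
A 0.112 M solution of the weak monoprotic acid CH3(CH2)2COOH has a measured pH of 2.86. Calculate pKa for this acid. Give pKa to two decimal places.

[H+] = 10^(-2.86) = 1.38 × 10^-3 M
At equilibrium [HA] = 0.112 − 1.38 × 10^-3 = 1.11 × 10^-1 M
Ka = [H+][A-]/[HA] = (1.38 × 10^-3)² / 1.11 × 10^-1 = 1.72 × 10^-5
pKa = -log(1.72 × 10^-5) = 4.76

pKa = 4.76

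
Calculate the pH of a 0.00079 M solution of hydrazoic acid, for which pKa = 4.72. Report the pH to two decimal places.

pH = 3.94

HN3 ⇌ N3- + H+
Ka = 10^(−4.72) = 1.91 × 10^-5
Ka = [H+]²/(0.00079 − [H+]) = 1.91 × 10^-5
Here C₀/Ka ≈ 41.4, so the small-[H+] approximation fails. Use the quadratic:
[H+] = [−1.91e-05 + √(1.91e-05² + 6.04e-08)]/2 = 1.14 × 10^-4 M
pH = −log(1.14 × 10^-4) = 3.94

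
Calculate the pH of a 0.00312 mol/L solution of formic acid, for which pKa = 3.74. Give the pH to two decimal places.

pH = 3.18

HCOOH ⇌ HCOO- + H+
Ka = 10^(−3.74) = 1.82 × 10^-4
From the ICE table, Ka = [H+]²/(0.00312 − [H+]) = 1.82 × 10^-4.
The 5% rule fails; solving [H+]² + Ka·[H+] − Ka·C₀ = 0 exactly:
[H+] = [−0.000182 + √(0.000182² + 2.27e-06)]/2 = 6.68 × 10^-4 M
pH = −log(6.68 × 10^-4) = 3.18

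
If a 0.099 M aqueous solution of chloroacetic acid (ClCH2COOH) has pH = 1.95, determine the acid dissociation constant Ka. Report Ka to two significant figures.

Ka = 1.4 × 10^-3

[H+] = 10^(-1.95) = 1.12 × 10^-2 M
At equilibrium [HA] = 0.099 − 1.12 × 10^-2 = 8.78 × 10^-2 M
Ka = [H+][A-]/[HA] = (1.12 × 10^-2)² / 8.78 × 10^-2 = 1.4 × 10^-3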